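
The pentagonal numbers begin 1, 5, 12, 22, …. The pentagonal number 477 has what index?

Set n(3n−1)/2 = 477, giving 3n² − n − 954 = 0.
So n = (1 + 107) / 6 = 108/6 = 18.

18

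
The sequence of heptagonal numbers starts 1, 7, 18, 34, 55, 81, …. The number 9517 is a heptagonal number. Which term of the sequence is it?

62

Set n(5n−3)/2 = 9517, giving 5n² − 3n − 19034 = 0.
The discriminant is 9 + 40·9517 = 380689, and √380689 = 617.
So n = (3 + 617) / 10 = 620/10 = 62.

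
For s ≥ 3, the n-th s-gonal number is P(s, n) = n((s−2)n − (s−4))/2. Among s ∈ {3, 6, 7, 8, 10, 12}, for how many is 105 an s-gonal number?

s = 3: P(3, 14) = 105. ✓
s = 6: P(6, 7) = 91 and P(6, 8) = 120; 105 is not s-gonal.
s = 7: P(7, 6) = 81 and P(7, 7) = 112; 105 is not s-gonal.
s = 8: P(8, 6) = 96 and P(8, 7) = 133; 105 is not s-gonal.
s = 10: P(10, 5) = 85 and P(10, 6) = 126; 105 is not s-gonal.
s = 12: P(12, 5) = 105. ✓
Hits: s ∈ {3, 12} → 2.

2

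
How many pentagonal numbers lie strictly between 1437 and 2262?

The n-th pentagonal number is n(3n−1)/2.
Smallest index with value > 1437: n = 32 (giving 1520).
Largest index with value < 2262: n = 38 (giving 2147).
Indices 32 through 38: 7 terms.

7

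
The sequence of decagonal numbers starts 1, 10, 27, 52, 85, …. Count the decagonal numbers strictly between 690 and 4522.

The n-th decagonal number is n(4n−3).
Smallest index with value > 690: n = 14 (giving 742).
Largest index with value < 4522: n = 33 (giving 4257).
Indices 14 through 33: 20 terms.

20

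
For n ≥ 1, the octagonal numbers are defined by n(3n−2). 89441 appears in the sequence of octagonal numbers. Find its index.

Set n(3n−2) = 89441, giving 3n² − 2n − 89441 = 0.
The discriminant is 4 + 12·89441 = 1073296, and √1073296 = 1036.
So n = (2 + 1036) / 6 = 1038/6 = 173.

173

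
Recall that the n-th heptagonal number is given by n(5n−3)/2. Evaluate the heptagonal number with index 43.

43·(5·43 − 3)/2 = 43·212/2 = 43·106 = 4558.

4558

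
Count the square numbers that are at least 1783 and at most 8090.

47

The n-th square number is n².
Smallest index with value ≥ 1783: n = 43 (giving 1849).
Largest index with value ≤ 8090: n = 89 (giving 7921).
Indices 43 through 89: 47 terms.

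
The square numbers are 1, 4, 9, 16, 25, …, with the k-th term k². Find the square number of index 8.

64

The 8th square number is n² with n = 8.
8² = 64.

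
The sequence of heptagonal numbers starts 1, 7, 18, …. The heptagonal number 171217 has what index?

262

Set n(5n−3)/2 = 171217, giving 5n² − 3n − 342434 = 0.
The discriminant is 9 + 40·171217 = 6848689, and √6848689 = 2617.
So n = (3 + 2617) / 10 = 2620/10 = 262.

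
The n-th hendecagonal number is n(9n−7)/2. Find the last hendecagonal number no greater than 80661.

80333

Solve n(9n−7)/2 ≤ 80661 for integer n.
n = 134 gives 80333 ≤ 80661, while n = 135 gives 81540 > 80661; so the answer is 80333.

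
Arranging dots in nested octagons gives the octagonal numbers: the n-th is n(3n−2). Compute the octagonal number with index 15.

645

15·(3·15 − 2) = 15·43 = 645.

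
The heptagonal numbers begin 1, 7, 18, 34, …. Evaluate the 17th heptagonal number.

697

The 17th heptagonal number is n(5n−3)/2 with n = 17.
17·(5·17 − 3)/2 = 17·82/2 = 17·41 = 697.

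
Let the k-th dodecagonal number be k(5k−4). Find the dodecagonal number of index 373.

694153

The 373rd dodecagonal number is n(5n−4) with n = 373.
373·(5·373 − 4) = 373·1861 = 694153.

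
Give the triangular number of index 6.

21

The 6th triangular number is n(n+1)/2 with n = 6.
6·7/2 = 42/2 = 21.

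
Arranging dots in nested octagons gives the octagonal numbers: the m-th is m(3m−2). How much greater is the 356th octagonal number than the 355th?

Consecutive octagonal numbers differ by 6n − 5: here 6·356 − 5 = 2131.

2131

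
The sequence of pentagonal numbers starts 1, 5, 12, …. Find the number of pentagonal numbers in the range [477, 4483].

The n-th pentagonal number is n(3n−1)/2.
Smallest index with value ≥ 477: n = 18 (giving 477).
Largest index with value ≤ 4483: n = 54 (giving 4347).
Indices 18 through 54: 37 terms.

37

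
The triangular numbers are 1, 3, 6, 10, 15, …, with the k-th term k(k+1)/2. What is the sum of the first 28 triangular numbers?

4060

Σ i(i+1)/2 = (Σi² + Σi) / 2 over i = 1..28.
Σi = 406 and Σi² = 7714.
(1·7714 + 1·406) / 2 = 8120/2 = 4060.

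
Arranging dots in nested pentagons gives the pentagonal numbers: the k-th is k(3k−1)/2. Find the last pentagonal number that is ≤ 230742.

230300

Solve n(3n−1)/2 ≤ 230742 for integer n.
n = 392 gives 230300 ≤ 230742, while n = 393 gives 231477 > 230742; so the answer is 230300.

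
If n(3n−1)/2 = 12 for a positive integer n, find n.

3

Set n(3n−1)/2 = 12, giving 3n² − n − 24 = 0.
The discriminant is 1 + 24·12 = 289, and √289 = 17.
So n = (1 + 17) / 6 = 18/6 = 3.
Check: 3·(3·3 − 1)/2 = 12. ✓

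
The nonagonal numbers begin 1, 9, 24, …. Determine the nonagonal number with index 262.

262·(7·262 − 5)/2 = 262·1829/2 = 239599.

239599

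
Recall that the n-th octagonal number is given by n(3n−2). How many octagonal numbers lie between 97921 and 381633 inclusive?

177

The n-th octagonal number is n(3n−2).
Smallest index with value ≥ 97921: n = 181 (giving 97921).
Largest index with value ≤ 381633: n = 357 (giving 381633).
Indices 181 through 357: 177 terms.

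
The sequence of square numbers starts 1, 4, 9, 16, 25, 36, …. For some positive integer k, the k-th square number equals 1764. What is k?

42

We need n² = 1764, so n = √1764 = 42.
Check: 42² = 1764. ✓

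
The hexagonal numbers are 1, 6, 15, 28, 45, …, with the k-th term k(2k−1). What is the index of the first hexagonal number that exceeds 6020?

Solve n(2n−1) > 6020 for integer n.
The largest n with value ≤ 6020 is 55 (since 5995 ≤ 6020 < 6216), so the first above is n = 56, value 6216.

56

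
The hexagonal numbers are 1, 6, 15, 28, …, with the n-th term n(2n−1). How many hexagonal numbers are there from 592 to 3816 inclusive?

The n-th hexagonal number is n(2n−1).
Smallest index with value ≥ 592: n = 18 (giving 630).
Largest index with value ≤ 3816: n = 43 (giving 3655).
Indices 18 through 43: 26 terms.

26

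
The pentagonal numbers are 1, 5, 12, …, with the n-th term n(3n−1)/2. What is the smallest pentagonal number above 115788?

Solve n(3n−1)/2 > 115788 for integer n.
The largest n with value ≤ 115788 is 278 (since 115787 ≤ 115788 < 116622), so the first above is n = 279, value 116622.

116622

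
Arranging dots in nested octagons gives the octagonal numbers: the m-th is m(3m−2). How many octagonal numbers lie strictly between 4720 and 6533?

The n-th octagonal number is n(3n−2).
Smallest index with value > 4720: n = 41 (giving 4961).
Largest index with value < 6533: n = 46 (giving 6256).
Indices 41 through 46: 6 terms.

6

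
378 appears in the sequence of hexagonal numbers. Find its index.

14

Set n(2n−1) = 378, giving 2n² − n − 378 = 0.
The discriminant is 1 + 8·378 = 3025, and √3025 = 55.
So n = (1 + 55) / 4 = 56/4 = 14.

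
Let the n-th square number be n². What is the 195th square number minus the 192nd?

1161

195² = 38025 and 192² = 36864.
Difference: 38025 − 36864 = 1161.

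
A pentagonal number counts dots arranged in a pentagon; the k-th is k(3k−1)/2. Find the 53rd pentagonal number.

4187

The 53rd pentagonal number is n(3n−1)/2 with n = 53.
53·(3·53 − 1)/2 = 53·158/2 = 53·79 = 4187.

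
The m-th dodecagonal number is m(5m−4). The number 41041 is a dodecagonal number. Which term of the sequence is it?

Set n(5n−4) = 41041, giving 5n² − 4n − 41041 = 0.
The discriminant is 16 + 20·41041 = 820836, and √820836 = 906.
So n = (4 + 906) / 10 = 910/10 = 91.

91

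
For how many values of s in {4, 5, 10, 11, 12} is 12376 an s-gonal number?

2

s = 4: P(4, 111) = 12321 and P(4, 112) = 12544; 12376 is not s-gonal.
s = 5: P(5, 91) = 12376. ✓
s = 10: P(10, 56) = 12376. ✓
s = 11: P(11, 52) = 11986 and P(11, 53) = 12455; 12376 is not s-gonal.
s = 12: P(12, 50) = 12300 and P(12, 51) = 12801; 12376 is not s-gonal.
Hits: s ∈ {5, 10} → 2.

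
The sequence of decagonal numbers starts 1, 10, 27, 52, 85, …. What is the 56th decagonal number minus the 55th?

Consecutive decagonal numbers differ by 8n − 7: here 8·56 − 7 = 441.

441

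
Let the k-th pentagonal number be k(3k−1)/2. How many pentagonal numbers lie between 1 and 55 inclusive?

The n-th pentagonal number is n(3n−1)/2.
Smallest index with value ≥ 1: n = 1 (giving 1).
Largest index with value ≤ 55: n = 6 (giving 51).
Indices 1 through 6: 6 terms.

6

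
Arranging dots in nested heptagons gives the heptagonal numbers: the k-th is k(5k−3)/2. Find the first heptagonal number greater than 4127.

Solve n(5n−3)/2 > 4127 for integer n.
The largest n with value ≤ 4127 is 40 (since 3940 ≤ 4127 < 4141), so the first above is n = 41, value 4141.

4141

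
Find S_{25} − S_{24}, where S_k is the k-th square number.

49

n² − (n−1)² = 2n − 1, so 25² − 24² = 2·25 − 1 = 49.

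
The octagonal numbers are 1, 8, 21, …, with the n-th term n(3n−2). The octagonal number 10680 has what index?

60

Set n(3n−2) = 10680, giving 3n² − 2n − 10680 = 0.
So n = (2 + 358) / 6 = 360/6 = 60.
Check: 60·(3·60 − 2) = 10680. ✓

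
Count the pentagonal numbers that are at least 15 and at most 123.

6

The n-th pentagonal number is n(3n−1)/2.
Smallest index with value ≥ 15: n = 4 (giving 22).
Largest index with value ≤ 123: n = 9 (giving 117).
Indices 4 through 9: 6 terms.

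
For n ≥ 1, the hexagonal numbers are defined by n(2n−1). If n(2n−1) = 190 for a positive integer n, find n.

Set n(2n−1) = 190, giving 2n² − n − 190 = 0.
The discriminant is 1 + 8·190 = 1521, and √1521 = 39.
So n = (1 + 39) / 4 = 40/4 = 10.

10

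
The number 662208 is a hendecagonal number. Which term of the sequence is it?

Set n(9n−7)/2 = 662208, giving 9n² − 7n − 1324416 = 0.
The discriminant is 49 + 72·662208 = 47679025, and √47679025 = 6905.
So n = (7 + 6905) / 18 = 6912/18 = 384.

384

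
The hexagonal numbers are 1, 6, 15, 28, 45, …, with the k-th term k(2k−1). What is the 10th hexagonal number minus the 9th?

Consecutive hexagonal numbers differ by 4n − 3: here 4·10 − 3 = 37.

37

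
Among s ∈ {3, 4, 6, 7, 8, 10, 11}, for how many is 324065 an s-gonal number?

s = 3: P(3, 804) = 323610 and P(3, 805) = 324415; 324065 is not s-gonal.
s = 4: P(4, 569) = 323761 and P(4, 570) = 324900; 324065 is not s-gonal.
s = 6: P(6, 402) = 322806 and P(6, 403) = 324415; 324065 is not s-gonal.
s = 7: P(7, 360) = 323460 and P(7, 361) = 325261; 324065 is not s-gonal.
s = 8: P(8, 329) = 324065. ✓
s = 10: P(10, 285) = 324045 and P(10, 286) = 326326; 324065 is not s-gonal.
s = 11: P(11, 268) = 322270 and P(11, 269) = 324683; 324065 is not s-gonal.
Hits: s ∈ {8} → 1.

1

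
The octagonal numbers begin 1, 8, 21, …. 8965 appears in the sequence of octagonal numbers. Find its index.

Set n(3n−2) = 8965, giving 3n² − 2n − 8965 = 0.
The discriminant is 4 + 12·8965 = 107584, and √107584 = 328.
So n = (2 + 328) / 6 = 330/6 = 55.

55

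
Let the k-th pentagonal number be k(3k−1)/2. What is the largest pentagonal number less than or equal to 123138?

122551

Solve n(3n−1)/2 ≤ 123138 for integer n.
n = 286 gives 122551 ≤ 123138, while n = 287 gives 123410 > 123138; so the answer is 122551.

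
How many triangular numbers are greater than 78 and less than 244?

9

The n-th triangular number is n(n+1)/2.
Smallest index with value > 78: n = 13 (giving 91).
Largest index with value < 244: n = 21 (giving 231).
Indices 13 through 21: 9 terms.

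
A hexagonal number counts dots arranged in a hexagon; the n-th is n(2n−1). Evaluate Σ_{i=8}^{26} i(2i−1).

11799

Σ i(2i−1) = 2Σi² − Σi over i = 8..26.
Σi = 351 − 28 = 323 and Σi² = 6201 − 140 = 6061.
2·6061 − 1·323 = 11799.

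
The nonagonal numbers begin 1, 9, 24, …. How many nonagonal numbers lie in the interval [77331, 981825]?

The n-th nonagonal number is n(7n−5)/2.
Smallest index with value ≥ 77331: n = 149 (giving 77331).
Largest index with value ≤ 981825: n = 530 (giving 981825).
Indices 149 through 530: 382 terms.

382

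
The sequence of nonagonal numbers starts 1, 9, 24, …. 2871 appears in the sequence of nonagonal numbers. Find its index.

Set n(7n−5)/2 = 2871, giving 7n² − 5n − 5742 = 0.
The discriminant is 25 + 56·2871 = 160801, and √160801 = 401.
So n = (5 + 401) / 14 = 406/14 = 29.

29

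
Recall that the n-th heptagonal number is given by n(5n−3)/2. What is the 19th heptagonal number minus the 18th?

91

Consecutive heptagonal numbers differ by 5n − 4: here 5·19 − 4 = 91.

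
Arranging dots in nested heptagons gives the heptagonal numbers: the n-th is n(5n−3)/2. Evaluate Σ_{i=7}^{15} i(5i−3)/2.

2724

Σ i(5i−3)/2 = (5Σi² − 3Σi) / 2 over i = 7..15.
Σi = 120 − 21 = 99 and Σi² = 1240 − 91 = 1149.
(5·1149 − 3·99) / 2 = 5448/2 = 2724.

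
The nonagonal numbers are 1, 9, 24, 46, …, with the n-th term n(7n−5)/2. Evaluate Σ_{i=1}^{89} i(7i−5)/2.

826365

Σ i(7i−5)/2 = (7Σi² − 5Σi) / 2 over i = 1..89.
Σi = 4005 and Σi² = 238965.
(7·238965 − 5·4005) / 2 = 1652730/2 = 826365.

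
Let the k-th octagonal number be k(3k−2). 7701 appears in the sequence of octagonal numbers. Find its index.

Set n(3n−2) = 7701, giving 3n² − 2n − 7701 = 0.
The discriminant is 4 + 12·7701 = 92416, and √92416 = 304.
So n = (2 + 304) / 6 = 306/6 = 51.

51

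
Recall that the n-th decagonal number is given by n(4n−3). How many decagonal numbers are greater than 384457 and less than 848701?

150

The n-th decagonal number is n(4n−3).
Smallest index with value > 384457: n = 311 (giving 385951).
Largest index with value < 848701: n = 460 (giving 845020).
Indices 311 through 460: 150 terms.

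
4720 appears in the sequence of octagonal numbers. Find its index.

Set n(3n−2) = 4720, giving 3n² − 2n − 4720 = 0.
The discriminant is 4 + 12·4720 = 56644, and √56644 = 238.
So n = (2 + 238) / 6 = 240/6 = 40.
Check: 40·(3·40 − 2) = 4720. ✓

40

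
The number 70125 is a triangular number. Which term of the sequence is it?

Set n(n+1)/2 = 70125, giving n² + n − 140250 = 0.
So n = (-1 + 749) / 2 = 748/2 = 374.

374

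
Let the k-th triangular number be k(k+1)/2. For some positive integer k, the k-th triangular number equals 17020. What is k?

184

Set n(n+1)/2 = 17020, giving n² + n − 34040 = 0.
The discriminant is 1 + 8·17020 = 136161, and √136161 = 369.
So n = (-1 + 369) / 2 = 368/2 = 184.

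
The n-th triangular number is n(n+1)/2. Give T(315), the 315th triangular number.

The 315th triangular number is n(n+1)/2 with n = 315.
315·316/2 = 99540/2 = 49770.

49770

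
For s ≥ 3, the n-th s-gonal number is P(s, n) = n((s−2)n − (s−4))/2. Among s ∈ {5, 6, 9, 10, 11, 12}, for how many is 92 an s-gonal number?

1

s = 5: P(5, 8) = 92. ✓
s = 6: P(6, 7) = 91 and P(6, 8) = 120; 92 is not s-gonal.
s = 9: P(9, 5) = 75 and P(9, 6) = 111; 92 is not s-gonal.
s = 10: P(10, 5) = 85 and P(10, 6) = 126; 92 is not s-gonal.
s = 11: P(11, 4) = 58 and P(11, 5) = 95; 92 is not s-gonal.
s = 12: P(12, 4) = 64 and P(12, 5) = 105; 92 is not s-gonal.
Hits: s ∈ {5} → 1.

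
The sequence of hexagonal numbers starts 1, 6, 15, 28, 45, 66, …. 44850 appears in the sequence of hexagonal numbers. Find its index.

Set n(2n−1) = 44850, giving 2n² − n − 44850 = 0.
The discriminant is 1 + 8·44850 = 358801, and √358801 = 599.
So n = (1 + 599) / 4 = 600/4 = 150.
Check: 150·(2·150 − 1) = 44850. ✓

150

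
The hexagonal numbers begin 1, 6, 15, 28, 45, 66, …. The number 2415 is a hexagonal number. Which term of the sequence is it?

35

Set n(2n−1) = 2415, giving 2n² − n − 2415 = 0.
The discriminant is 1 + 8·2415 = 19321, and √19321 = 139.
So n = (1 + 139) / 4 = 140/4 = 35.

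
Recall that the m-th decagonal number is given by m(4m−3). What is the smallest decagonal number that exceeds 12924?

13282

Solve n(4n−3) > 12924 for integer n.
The largest n with value ≤ 12924 is 57 (since 12825 ≤ 12924 < 13282), so the first above is n = 58, value 13282.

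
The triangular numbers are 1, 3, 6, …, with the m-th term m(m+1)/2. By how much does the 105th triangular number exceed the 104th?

105

Consecutive triangular numbers differ by n: T_{105} − T_{104} = 105.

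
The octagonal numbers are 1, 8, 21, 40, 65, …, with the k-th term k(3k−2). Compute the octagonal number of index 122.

44408

The 122nd octagonal number is n(3n−2) with n = 122.
122·(3·122 − 2) = 122·364 = 44408.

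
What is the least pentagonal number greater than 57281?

Solve n(3n−1)/2 > 57281 for integer n.
The largest n with value ≤ 57281 is 195 (since 56940 ≤ 57281 < 57526), so the first above is n = 196, value 57526.

57526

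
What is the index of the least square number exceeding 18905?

Solve n² > 18905 for integer n.
The largest n with value ≤ 18905 is 137 (since 18769 ≤ 18905 < 19044), so the first above is n = 138, value 19044.

138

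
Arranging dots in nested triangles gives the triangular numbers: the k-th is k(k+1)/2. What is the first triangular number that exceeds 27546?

27730

Solve n(n+1)/2 > 27546 for integer n.
The largest n with value ≤ 27546 is 234 (since 27495 ≤ 27546 < 27730), so the first above is n = 235, value 27730.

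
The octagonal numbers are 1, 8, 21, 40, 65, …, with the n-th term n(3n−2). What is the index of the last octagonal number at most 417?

Solve n(3n−2) ≤ 417 for integer n.
n = 12 gives 408 ≤ 417, while n = 13 gives 481 > 417; so the answer is index 12.

12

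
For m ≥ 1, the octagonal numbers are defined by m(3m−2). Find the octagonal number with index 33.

3201

The 33rd octagonal number is n(3n−2) with n = 33.
33·(3·33 − 2) = 33·97 = 3201.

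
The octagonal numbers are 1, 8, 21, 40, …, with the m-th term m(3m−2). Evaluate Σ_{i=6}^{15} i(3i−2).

3345

Σ i(3i−2) = 3Σi² − 2Σi over i = 6..15.
Σi = 120 − 15 = 105 and Σi² = 1240 − 55 = 1185.
3·1185 − 2·105 = 3345.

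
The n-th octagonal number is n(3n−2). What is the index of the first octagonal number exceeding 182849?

248

Solve n(3n−2) > 182849 for integer n.
The largest n with value ≤ 182849 is 247 (since 182533 ≤ 182849 < 184016), so the first above is n = 248, value 184016.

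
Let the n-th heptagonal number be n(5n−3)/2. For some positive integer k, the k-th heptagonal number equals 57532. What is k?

Set n(5n−3)/2 = 57532, giving 5n² − 3n − 115064 = 0.
The discriminant is 9 + 40·57532 = 2301289, and √2301289 = 1517.
So n = (3 + 1517) / 10 = 1520/10 = 152.
Check: 152·(5·152 − 3)/2 = 57532. ✓

152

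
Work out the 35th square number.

1225

The 35th square number is n² with n = 35.
35² = 1225.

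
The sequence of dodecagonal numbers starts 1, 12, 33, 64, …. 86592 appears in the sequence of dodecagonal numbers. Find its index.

132

Set n(5n−4) = 86592, giving 5n² − 4n − 86592 = 0.
The discriminant is 16 + 20·86592 = 1731856, and √1731856 = 1316.
So n = (4 + 1316) / 10 = 1320/10 = 132.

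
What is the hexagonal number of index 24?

The 24th hexagonal number is n(2n−1) with n = 24.
24·(2·24 − 1) = 24·47 = 1128.

1128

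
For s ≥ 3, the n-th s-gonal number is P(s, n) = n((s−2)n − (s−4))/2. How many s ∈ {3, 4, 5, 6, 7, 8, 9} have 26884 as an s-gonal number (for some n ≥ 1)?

2

s = 3: P(3, 231) = 26796 and P(3, 232) = 27028; 26884 is not s-gonal.
s = 4: P(4, 163) = 26569 and P(4, 164) = 26896; 26884 is not s-gonal.
s = 5: P(5, 134) = 26867 and P(5, 135) = 27270; 26884 is not s-gonal.
s = 6: P(6, 116) = 26796 and P(6, 117) = 27261; 26884 is not s-gonal.
s = 7: P(7, 104) = 26884. ✓
s = 8: P(8, 94) = 26320 and P(8, 95) = 26885; 26884 is not s-gonal.
s = 9: P(9, 88) = 26884. ✓
Hits: s ∈ {7, 9} → 2.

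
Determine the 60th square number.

The 60th square number is n² with n = 60.
60² = 3600.

3600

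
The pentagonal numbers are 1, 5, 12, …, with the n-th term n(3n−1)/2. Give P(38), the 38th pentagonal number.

38·(3·38 − 1)/2 = 38·113/2 = 2147.

2147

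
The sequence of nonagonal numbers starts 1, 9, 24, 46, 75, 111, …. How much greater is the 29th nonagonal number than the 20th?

29·(7·29 − 5)/2 = 2871 and 20·(7·20 − 5)/2 = 1350.
Difference: 2871 − 1350 = 1521.

1521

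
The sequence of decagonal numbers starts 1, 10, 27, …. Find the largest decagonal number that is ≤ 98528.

Solve n(4n−3) ≤ 98528 for integer n.
n = 157 gives 98125 ≤ 98528, while n = 158 gives 99382 > 98528; so the answer is 98125.

98125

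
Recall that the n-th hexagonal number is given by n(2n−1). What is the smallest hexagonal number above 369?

Solve n(2n−1) > 369 for integer n.
The largest n with value ≤ 369 is 13 (since 325 ≤ 369 < 378), so the first above is n = 14, value 378.

378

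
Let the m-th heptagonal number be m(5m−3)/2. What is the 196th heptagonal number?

95746

196·(5·196 − 3)/2 = 196·977/2 = 95746.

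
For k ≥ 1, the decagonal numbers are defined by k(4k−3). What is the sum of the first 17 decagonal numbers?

Σ i(4i−3) = 4Σi² − 3Σi over i = 1..17.
Σi = 153 and Σi² = 1785.
4·1785 − 3·153 = 6681.

6681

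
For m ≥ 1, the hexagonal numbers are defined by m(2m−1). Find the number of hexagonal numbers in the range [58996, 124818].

79

The n-th hexagonal number is n(2n−1).
Smallest index with value ≥ 58996: n = 172 (giving 58996).
Largest index with value ≤ 124818: n = 250 (giving 124750).
Indices 172 through 250: 79 terms.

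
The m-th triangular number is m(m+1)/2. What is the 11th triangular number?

The 11th triangular number is n(n+1)/2 with n = 11.
11·12/2 = 132/2 = 66.

66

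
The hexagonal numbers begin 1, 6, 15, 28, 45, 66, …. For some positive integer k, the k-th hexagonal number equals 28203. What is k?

Set n(2n−1) = 28203, giving 2n² − n − 28203 = 0.
The discriminant is 1 + 8·28203 = 225625, and √225625 = 475.
So n = (1 + 475) / 4 = 476/4 = 119.

119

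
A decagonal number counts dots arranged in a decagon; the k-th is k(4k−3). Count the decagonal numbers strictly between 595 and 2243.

12

The n-th decagonal number is n(4n−3).
Smallest index with value > 595: n = 13 (giving 637).
Largest index with value < 2243: n = 24 (giving 2232).
Indices 13 through 24: 12 terms.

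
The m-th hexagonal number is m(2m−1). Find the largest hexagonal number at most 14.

Solve n(2n−1) ≤ 14 for integer n.
n = 2 gives 6 ≤ 14, while n = 3 gives 15 > 14; so the answer is 6.

6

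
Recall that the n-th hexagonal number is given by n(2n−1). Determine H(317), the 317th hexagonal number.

200661

317·(2·317 − 1) = 317·633 = 200661.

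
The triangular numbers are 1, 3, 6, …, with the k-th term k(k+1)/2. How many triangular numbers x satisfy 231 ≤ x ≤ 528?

12

The n-th triangular number is n(n+1)/2.
Smallest index with value ≥ 231: n = 21 (giving 231).
Largest index with value ≤ 528: n = 32 (giving 528).
Indices 21 through 32: 12 terms.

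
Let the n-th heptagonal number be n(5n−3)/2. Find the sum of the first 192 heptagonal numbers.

Σ i(5i−3)/2 = (5Σi² − 3Σi) / 2 over i = 1..192.
Σi = 18528 and Σi² = 2377760.
(5·2377760 − 3·18528) / 2 = 11833216/2 = 5916608.

5916608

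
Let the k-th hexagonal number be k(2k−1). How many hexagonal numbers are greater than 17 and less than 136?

5

The n-th hexagonal number is n(2n−1).
Smallest index with value > 17: n = 4 (giving 28).
Largest index with value < 136: n = 8 (giving 120).
Indices 4 through 8: 5 terms.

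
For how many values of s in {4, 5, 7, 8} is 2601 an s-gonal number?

1

s = 4: P(4, 51) = 2601. ✓
s = 5: P(5, 41) = 2501 and P(5, 42) = 2625; 2601 is not s-gonal.
s = 7: P(7, 32) = 2512 and P(7, 33) = 2673; 2601 is not s-gonal.
s = 8: P(8, 29) = 2465 and P(8, 30) = 2640; 2601 is not s-gonal.
Hits: s ∈ {4} → 1.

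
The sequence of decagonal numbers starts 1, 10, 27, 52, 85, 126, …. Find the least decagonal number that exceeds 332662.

Solve n(4n−3) > 332662 for integer n.
The largest n with value ≤ 332662 is 288 (since 330912 ≤ 332662 < 333217), so the first above is n = 289, value 333217.

333217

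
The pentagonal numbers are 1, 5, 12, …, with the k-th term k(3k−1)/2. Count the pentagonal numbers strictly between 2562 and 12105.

48

The n-th pentagonal number is n(3n−1)/2.
Smallest index with value > 2562: n = 42 (giving 2625).
Largest index with value < 12105: n = 89 (giving 11837).
Indices 42 through 89: 48 terms.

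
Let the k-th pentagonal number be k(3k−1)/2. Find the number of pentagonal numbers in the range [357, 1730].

The n-th pentagonal number is n(3n−1)/2.
Smallest index with value ≥ 357: n = 16 (giving 376).
Largest index with value ≤ 1730: n = 34 (giving 1717).
Indices 16 through 34: 19 terms.

19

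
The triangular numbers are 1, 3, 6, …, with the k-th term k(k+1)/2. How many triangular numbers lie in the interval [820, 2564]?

The n-th triangular number is n(n+1)/2.
Smallest index with value ≥ 820: n = 40 (giving 820).
Largest index with value ≤ 2564: n = 71 (giving 2556).
Indices 40 through 71: 32 terms.

32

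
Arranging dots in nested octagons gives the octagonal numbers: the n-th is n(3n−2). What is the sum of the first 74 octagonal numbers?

407925

Σ i(3i−2) = 3Σi² − 2Σi over i = 1..74.
Σi = 2775 and Σi² = 137825.
3·137825 − 2·2775 = 407925.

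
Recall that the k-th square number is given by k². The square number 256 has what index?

We need n² = 256, so n = √256 = 16.
Check: 16² = 256. ✓

16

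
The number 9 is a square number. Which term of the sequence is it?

We need n² = 9, so n = √9 = 3.
Check: 3² = 9. ✓

3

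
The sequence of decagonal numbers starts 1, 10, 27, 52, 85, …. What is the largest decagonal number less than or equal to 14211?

Solve n(4n−3) ≤ 14211 for integer n.
n = 59 gives 13747 ≤ 14211, while n = 60 gives 14220 > 14211; so the answer is 13747.

13747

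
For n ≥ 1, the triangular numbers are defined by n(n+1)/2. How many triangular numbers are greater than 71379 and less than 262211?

The n-th triangular number is n(n+1)/2.
Smallest index with value > 71379: n = 378 (giving 71631).
Largest index with value < 262211: n = 723 (giving 261726).
Indices 378 through 723: 346 terms.

346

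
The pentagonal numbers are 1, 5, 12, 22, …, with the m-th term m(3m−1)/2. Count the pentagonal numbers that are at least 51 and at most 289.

9

The n-th pentagonal number is n(3n−1)/2.
Smallest index with value ≥ 51: n = 6 (giving 51).
Largest index with value ≤ 289: n = 14 (giving 287).
Indices 6 through 14: 9 terms.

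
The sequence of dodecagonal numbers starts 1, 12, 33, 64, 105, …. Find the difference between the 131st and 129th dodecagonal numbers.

2592

131·(5·131 − 4) = 85281 and 129·(5·129 − 4) = 82689.
Difference: 85281 − 82689 = 2592.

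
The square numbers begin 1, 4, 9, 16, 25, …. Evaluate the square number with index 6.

6² = 36.

36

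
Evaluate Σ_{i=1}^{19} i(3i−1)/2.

Σ i(3i−1)/2 = (3Σi² − Σi) / 2 over i = 1..19.
Σi = 190 and Σi² = 2470.
(3·2470 − 1·190) / 2 = 7220/2 = 3610.

3610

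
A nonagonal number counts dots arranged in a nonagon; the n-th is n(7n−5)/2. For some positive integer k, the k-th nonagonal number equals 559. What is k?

Set n(7n−5)/2 = 559, giving 7n² − 5n − 1118 = 0.
The discriminant is 25 + 56·559 = 31329, and √31329 = 177.
So n = (5 + 177) / 14 = 182/14 = 13.

13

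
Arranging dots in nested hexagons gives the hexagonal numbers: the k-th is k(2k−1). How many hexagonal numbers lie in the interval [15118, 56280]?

81

The n-th hexagonal number is n(2n−1).
Smallest index with value ≥ 15118: n = 88 (giving 15400).
Largest index with value ≤ 56280: n = 168 (giving 56280).
Indices 88 through 168: 81 terms.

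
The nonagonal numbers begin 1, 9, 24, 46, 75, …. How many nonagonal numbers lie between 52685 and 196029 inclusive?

The n-th nonagonal number is n(7n−5)/2.
Smallest index with value ≥ 52685: n = 124 (giving 53506).
Largest index with value ≤ 196029: n = 237 (giving 195999).
Indices 124 through 237: 114 terms.

114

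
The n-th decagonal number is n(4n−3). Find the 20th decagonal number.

The 20th decagonal number is n(4n−3) with n = 20.
20·(4·20 − 3) = 20·77 = 1540.

1540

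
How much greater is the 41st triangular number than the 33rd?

41·42/2 = 861 and 33·34/2 = 561.
Difference: 861 − 561 = 300.

300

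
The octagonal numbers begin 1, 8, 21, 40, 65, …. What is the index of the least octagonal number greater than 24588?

91

Solve n(3n−2) > 24588 for integer n.
The largest n with value ≤ 24588 is 90 (since 24120 ≤ 24588 < 24661), so the first above is n = 91, value 24661.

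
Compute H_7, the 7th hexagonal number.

91

The 7th hexagonal number is n(2n−1) with n = 7.
7·(2·7 − 1) = 7·13 = 91.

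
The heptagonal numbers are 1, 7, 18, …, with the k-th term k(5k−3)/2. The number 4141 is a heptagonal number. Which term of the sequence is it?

Set n(5n−3)/2 = 4141, giving 5n² − 3n − 8282 = 0.
The discriminant is 9 + 40·4141 = 165649, and √165649 = 407.
So n = (3 + 407) / 10 = 410/10 = 41.

41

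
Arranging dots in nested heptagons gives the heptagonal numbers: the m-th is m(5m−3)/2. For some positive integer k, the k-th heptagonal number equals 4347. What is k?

42

Set n(5n−3)/2 = 4347, giving 5n² − 3n − 8694 = 0.
The discriminant is 9 + 40·4347 = 173889, and √173889 = 417.
So n = (3 + 417) / 10 = 420/10 = 42.
Check: 42·(5·42 − 3)/2 = 4347. ✓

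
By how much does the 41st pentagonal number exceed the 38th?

354

41·(3·41 − 1)/2 = 2501 and 38·(3·38 − 1)/2 = 2147.
Difference: 2501 − 2147 = 354.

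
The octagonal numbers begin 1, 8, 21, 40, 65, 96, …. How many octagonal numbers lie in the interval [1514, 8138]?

The n-th octagonal number is n(3n−2).
Smallest index with value ≥ 1514: n = 23 (giving 1541).
Largest index with value ≤ 8138: n = 52 (giving 8008).
Indices 23 through 52: 30 terms.

30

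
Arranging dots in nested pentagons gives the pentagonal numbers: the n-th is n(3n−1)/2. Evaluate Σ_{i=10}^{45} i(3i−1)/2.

Σ i(3i−1)/2 = (3Σi² − Σi) / 2 over i = 10..45.
Σi = 1035 − 45 = 990 and Σi² = 31395 − 285 = 31110.
(3·31110 − 1·990) / 2 = 92340/2 = 46170.

46170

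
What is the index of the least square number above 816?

Solve n² > 816 for integer n.
The largest n with value ≤ 816 is 28 (since 784 ≤ 816 < 841), so the first above is n = 29, value 841.

29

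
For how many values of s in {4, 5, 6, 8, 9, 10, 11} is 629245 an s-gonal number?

1

s = 4: P(4, 793) = 628849 and P(4, 794) = 630436; 629245 is not s-gonal.
s = 5: P(5, 647) = 627590 and P(5, 648) = 629532; 629245 is not s-gonal.
s = 6: P(6, 561) = 628881 and P(6, 562) = 631126; 629245 is not s-gonal.
s = 8: P(8, 458) = 628376 and P(8, 459) = 631125; 629245 is not s-gonal.
s = 9: P(9, 424) = 628156 and P(9, 425) = 631125; 629245 is not s-gonal.
s = 10: P(10, 397) = 629245. ✓
s = 11: P(11, 374) = 628133 and P(11, 375) = 631500; 629245 is not s-gonal.
Hits: s ∈ {10} → 1.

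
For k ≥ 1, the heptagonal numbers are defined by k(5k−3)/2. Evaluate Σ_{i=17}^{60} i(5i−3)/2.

Σ i(5i−3)/2 = (5Σi² − 3Σi) / 2 over i = 17..60.
Σi = 1830 − 136 = 1694 and Σi² = 73810 − 1496 = 72314.
(5·72314 − 3·1694) / 2 = 356488/2 = 178244.

178244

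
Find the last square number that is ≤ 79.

64

Solve n² ≤ 79 for integer n.
n = 8 gives 64 ≤ 79, while n = 9 gives 81 > 79; so the answer is 64.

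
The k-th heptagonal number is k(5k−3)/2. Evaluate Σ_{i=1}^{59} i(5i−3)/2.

172870

Σ i(5i−3)/2 = (5Σi² − 3Σi) / 2 over i = 1..59.
Σi = 1770 and Σi² = 70210.
(5·70210 − 3·1770) / 2 = 345740/2 = 172870.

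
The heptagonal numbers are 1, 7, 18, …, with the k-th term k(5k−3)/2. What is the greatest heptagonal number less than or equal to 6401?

6175

Solve n(5n−3)/2 ≤ 6401 for integer n.
n = 50 gives 6175 ≤ 6401, while n = 51 gives 6426 > 6401; so the answer is 6175.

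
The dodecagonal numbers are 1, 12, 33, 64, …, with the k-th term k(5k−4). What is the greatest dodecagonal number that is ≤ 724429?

724281

Solve n(5n−4) ≤ 724429 for integer n.
n = 381 gives 724281 ≤ 724429, while n = 382 gives 728092 > 724429; so the answer is 724281.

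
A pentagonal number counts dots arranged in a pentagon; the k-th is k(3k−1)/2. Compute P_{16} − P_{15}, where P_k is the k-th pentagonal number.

46

Consecutive pentagonal numbers differ by 3n − 2: here 3·16 − 2 = 46.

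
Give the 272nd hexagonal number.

147696

The 272nd hexagonal number is n(2n−1) with n = 272.
272·(2·272 − 1) = 272·543 = 147696.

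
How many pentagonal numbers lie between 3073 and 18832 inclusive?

The n-th pentagonal number is n(3n−1)/2.
Smallest index with value ≥ 3073: n = 46 (giving 3151).
Largest index with value ≤ 18832: n = 112 (giving 18760).
Indices 46 through 112: 67 terms.

67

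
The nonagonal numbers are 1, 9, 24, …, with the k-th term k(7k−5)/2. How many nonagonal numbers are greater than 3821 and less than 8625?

16

The n-th nonagonal number is n(7n−5)/2.
Smallest index with value > 3821: n = 34 (giving 3961).
Largest index with value < 8625: n = 49 (giving 8281).
Indices 34 through 49: 16 terms.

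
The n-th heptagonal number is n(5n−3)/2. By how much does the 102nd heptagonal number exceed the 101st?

Consecutive heptagonal numbers differ by 5n − 4: here 5·102 − 4 = 506.

506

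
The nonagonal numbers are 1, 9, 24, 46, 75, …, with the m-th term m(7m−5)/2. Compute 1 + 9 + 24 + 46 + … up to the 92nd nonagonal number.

Σ i(7i−5)/2 = (7Σi² − 5Σi) / 2 over i = 1..92.
Σi = 4278 and Σi² = 263810.
(7·263810 − 5·4278) / 2 = 1825280/2 = 912640.

912640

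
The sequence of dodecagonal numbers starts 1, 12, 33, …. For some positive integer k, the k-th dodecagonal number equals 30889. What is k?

79

Set n(5n−4) = 30889, giving 5n² − 4n − 30889 = 0.
The discriminant is 16 + 20·30889 = 617796, and √617796 = 786.
So n = (4 + 786) / 10 = 790/10 = 79.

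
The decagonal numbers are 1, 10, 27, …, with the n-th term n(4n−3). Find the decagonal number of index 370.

546490

The 370th decagonal number is n(4n−3) with n = 370.
370·(4·370 − 3) = 370·1477 = 546490.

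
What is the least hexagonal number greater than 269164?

270480

Solve n(2n−1) > 269164 for integer n.
The largest n with value ≤ 269164 is 367 (since 269011 ≤ 269164 < 270480), so the first above is n = 368, value 270480.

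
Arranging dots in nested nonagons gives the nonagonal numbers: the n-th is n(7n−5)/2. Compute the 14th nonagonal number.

651

14·(7·14 − 5)/2 = 14·93/2 = 651.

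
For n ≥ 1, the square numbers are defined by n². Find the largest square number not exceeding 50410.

Solve n² ≤ 50410 for integer n.
n = 224 gives 50176 ≤ 50410, while n = 225 gives 50625 > 50410; so the answer is 50176.

50176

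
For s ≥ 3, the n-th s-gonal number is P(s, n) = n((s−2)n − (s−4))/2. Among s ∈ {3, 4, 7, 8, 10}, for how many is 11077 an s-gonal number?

1

s = 3: P(3, 148) = 11026 and P(3, 149) = 11175; 11077 is not s-gonal.
s = 4: P(4, 105) = 11025 and P(4, 106) = 11236; 11077 is not s-gonal.
s = 7: P(7, 66) = 10791 and P(7, 67) = 11122; 11077 is not s-gonal.
s = 8: P(8, 61) = 11041 and P(8, 62) = 11408; 11077 is not s-gonal.
s = 10: P(10, 53) = 11077. ✓
Hits: s ∈ {10} → 1.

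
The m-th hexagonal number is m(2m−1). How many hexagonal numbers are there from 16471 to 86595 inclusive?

The n-th hexagonal number is n(2n−1).
Smallest index with value ≥ 16471: n = 91 (giving 16471).
Largest index with value ≤ 86595: n = 208 (giving 86320).
Indices 91 through 208: 118 terms.

118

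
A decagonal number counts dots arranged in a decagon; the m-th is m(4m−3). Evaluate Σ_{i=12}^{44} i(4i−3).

112684

Σ i(4i−3) = 4Σi² − 3Σi over i = 12..44.
Σi = 990 − 66 = 924 and Σi² = 29370 − 506 = 28864.
4·28864 − 3·924 = 112684.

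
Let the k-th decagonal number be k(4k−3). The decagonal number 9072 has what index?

48

Set n(4n−3) = 9072, giving 4n² − 3n − 9072 = 0.
So n = (3 + 381) / 8 = 384/8 = 48.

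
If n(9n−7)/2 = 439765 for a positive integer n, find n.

Set n(9n−7)/2 = 439765, giving 9n² − 7n − 879530 = 0.
The discriminant is 49 + 72·439765 = 31663129, and √31663129 = 5627.
So n = (7 + 5627) / 18 = 5634/18 = 313.

313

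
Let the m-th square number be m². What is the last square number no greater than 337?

324

Solve n² ≤ 337 for integer n.
n = 18 gives 324 ≤ 337, while n = 19 gives 361 > 337; so the answer is 324.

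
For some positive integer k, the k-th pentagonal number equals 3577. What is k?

Set n(3n−1)/2 = 3577, giving 3n² − n − 7154 = 0.
The discriminant is 1 + 24·3577 = 85849, and √85849 = 293.
So n = (1 + 293) / 6 = 294/6 = 49.

49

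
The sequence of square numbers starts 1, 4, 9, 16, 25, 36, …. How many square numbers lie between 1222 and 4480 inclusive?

32

The n-th square number is n².
Smallest index with value ≥ 1222: n = 35 (giving 1225).
Largest index with value ≤ 4480: n = 66 (giving 4356).
Indices 35 through 66: 32 terms.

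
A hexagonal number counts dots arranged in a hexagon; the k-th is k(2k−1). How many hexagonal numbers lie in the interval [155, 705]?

10

The n-th hexagonal number is n(2n−1).
Smallest index with value ≥ 155: n = 10 (giving 190).
Largest index with value ≤ 705: n = 19 (giving 703).
Indices 10 through 19: 10 terms.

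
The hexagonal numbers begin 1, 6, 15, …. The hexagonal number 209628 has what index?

Set n(2n−1) = 209628, giving 2n² − n − 209628 = 0.
The discriminant is 1 + 8·209628 = 1677025, and √1677025 = 1295.
So n = (1 + 1295) / 4 = 1296/4 = 324.
Check: 324·(2·324 − 1) = 209628. ✓

324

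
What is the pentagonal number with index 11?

The 11th pentagonal number is n(3n−1)/2 with n = 11.
11·(3·11 − 1)/2 = 11·32/2 = 11·16 = 176.

176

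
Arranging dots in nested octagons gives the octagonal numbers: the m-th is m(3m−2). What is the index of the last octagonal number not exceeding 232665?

Solve n(3n−2) ≤ 232665 for integer n.
n = 278 gives 231296 ≤ 232665, while n = 279 gives 232965 > 232665; so the answer is index 278.

278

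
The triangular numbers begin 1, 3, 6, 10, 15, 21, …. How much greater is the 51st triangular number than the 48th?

150

51·52/2 = 1326 and 48·49/2 = 1176.
Difference: 1326 − 1176 = 150.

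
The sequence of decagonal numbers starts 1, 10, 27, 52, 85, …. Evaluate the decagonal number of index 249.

The 249th decagonal number is n(4n−3) with n = 249.
249·(4·249 − 3) = 249·993 = 247257.

247257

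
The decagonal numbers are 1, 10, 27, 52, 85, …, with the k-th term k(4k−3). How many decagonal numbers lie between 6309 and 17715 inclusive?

The n-th decagonal number is n(4n−3).
Smallest index with value ≥ 6309: n = 41 (giving 6601).
Largest index with value ≤ 17715: n = 66 (giving 17226).
Indices 41 through 66: 26 terms.

26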